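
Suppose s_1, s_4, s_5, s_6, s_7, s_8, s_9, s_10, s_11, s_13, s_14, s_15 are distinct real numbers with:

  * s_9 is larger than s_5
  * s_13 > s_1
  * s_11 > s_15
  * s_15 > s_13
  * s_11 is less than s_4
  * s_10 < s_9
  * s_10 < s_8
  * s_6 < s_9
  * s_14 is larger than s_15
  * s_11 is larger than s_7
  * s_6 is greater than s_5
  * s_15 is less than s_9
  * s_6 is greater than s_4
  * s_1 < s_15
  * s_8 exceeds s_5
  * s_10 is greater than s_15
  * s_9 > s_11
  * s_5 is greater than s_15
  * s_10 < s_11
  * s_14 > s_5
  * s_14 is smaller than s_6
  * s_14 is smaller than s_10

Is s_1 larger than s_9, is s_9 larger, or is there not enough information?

s_9

s_1 < s_13 and s_13 < s_15 give s_1 < s_15.
Then s_15 < s_5 extends the chain to s_5.
Then s_5 < s_14 extends the chain to s_14.
With s_14 < s_10: s_1 < s_13 < s_15 < s_5 < s_14 < s_10.
Then s_10 < s_11 extends the chain to s_11.
With s_11 < s_4: s_1 < s_13 < s_15 < s_5 < s_14 < s_10 < s_11 < s_4.
Then s_4 < s_6 extends the chain to s_6.
Then s_6 < s_9 extends the chain to s_9.
So s_9 is larger.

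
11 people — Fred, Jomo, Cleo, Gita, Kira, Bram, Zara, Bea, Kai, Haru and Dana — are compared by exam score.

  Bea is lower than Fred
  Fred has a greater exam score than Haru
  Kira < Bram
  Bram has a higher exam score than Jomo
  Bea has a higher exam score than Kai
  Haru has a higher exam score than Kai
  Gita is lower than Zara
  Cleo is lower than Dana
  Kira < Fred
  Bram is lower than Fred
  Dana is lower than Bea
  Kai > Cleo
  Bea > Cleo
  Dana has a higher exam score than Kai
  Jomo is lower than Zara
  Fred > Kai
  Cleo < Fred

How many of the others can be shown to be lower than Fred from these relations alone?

8

Directly below Fred: Cleo, Kai, Haru, Bea, Kira, Bram.
One step further: Jomo, Dana (8 so far).
Nothing else is reachable below Fred; 8 in all.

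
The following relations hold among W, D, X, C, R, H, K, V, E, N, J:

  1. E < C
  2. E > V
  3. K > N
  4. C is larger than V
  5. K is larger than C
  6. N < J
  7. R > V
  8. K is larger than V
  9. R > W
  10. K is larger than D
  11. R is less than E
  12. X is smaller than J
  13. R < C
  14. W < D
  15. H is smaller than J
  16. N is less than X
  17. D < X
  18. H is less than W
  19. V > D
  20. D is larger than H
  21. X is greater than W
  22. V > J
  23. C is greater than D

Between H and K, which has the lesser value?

Link the given pairs in sequence: H < W; W < D; D < X; X < J; J < V; V < R; R < E; E < C; C < K.
Together: H < W < D < X < J < V < R < E < C < K.
So H < K; H is the smaller of the two.

H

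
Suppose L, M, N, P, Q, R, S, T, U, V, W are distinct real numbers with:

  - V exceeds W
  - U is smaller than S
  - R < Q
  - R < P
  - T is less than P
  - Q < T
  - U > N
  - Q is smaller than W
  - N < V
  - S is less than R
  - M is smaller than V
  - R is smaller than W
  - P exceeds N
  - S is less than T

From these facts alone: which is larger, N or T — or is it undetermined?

Chaining the given relations: N < U < S < R < Q < T.
So T is larger.

T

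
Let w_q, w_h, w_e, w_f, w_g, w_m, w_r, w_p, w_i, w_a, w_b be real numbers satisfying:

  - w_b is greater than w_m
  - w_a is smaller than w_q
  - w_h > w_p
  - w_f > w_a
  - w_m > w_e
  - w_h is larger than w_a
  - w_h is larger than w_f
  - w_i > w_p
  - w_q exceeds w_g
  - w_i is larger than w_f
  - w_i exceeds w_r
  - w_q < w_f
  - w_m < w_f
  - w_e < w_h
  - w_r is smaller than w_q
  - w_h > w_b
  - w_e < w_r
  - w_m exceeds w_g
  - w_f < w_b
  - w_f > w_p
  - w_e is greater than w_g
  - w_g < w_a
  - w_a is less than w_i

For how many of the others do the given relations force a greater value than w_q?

From w_q the given relations immediately reach w_f.
From those, w_b, w_h, w_i — 4 in total.
No other element is forced above w_q by the given relations, so the count is 4.

4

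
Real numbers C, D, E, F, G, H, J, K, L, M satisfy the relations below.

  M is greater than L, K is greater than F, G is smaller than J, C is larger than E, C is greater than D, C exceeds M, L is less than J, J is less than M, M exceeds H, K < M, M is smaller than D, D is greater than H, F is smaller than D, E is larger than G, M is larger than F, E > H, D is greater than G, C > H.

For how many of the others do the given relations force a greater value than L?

4

From L the given relations immediately reach J, M.
From those, D, C — 4 in total.
Nothing else is reachable above L; 4 in all.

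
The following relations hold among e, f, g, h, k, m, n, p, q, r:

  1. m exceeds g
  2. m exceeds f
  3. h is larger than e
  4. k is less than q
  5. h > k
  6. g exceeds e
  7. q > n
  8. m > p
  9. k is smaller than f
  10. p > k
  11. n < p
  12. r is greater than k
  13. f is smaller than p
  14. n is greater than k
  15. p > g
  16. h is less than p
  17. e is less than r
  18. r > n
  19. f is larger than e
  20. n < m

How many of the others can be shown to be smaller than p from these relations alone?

6

The elements the relations force below p are e, k, g, n, f, h — no chain reaches any other.
That is 6.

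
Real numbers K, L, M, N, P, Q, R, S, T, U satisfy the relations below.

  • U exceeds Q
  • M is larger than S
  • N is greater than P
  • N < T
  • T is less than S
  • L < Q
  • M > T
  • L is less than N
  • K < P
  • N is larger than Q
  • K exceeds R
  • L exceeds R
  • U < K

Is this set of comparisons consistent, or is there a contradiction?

Every relation is compatible with R < L < Q < U < K < P < N < T < S < M; the set is consistent.

consistent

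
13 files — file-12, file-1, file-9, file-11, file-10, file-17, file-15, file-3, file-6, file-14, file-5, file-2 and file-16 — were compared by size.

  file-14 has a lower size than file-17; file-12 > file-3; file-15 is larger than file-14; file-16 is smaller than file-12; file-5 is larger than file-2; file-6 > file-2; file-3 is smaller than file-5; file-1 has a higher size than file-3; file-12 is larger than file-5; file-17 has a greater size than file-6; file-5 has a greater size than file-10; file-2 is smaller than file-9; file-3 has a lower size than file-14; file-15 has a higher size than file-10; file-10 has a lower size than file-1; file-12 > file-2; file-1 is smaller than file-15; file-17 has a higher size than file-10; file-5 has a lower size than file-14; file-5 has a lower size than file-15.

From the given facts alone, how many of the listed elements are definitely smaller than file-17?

Directly below file-17: file-10, file-14, file-6.
One step further: file-2, file-3, file-5 (6 so far).
No other element is forced below file-17 by the given relations, so the count is 6.

6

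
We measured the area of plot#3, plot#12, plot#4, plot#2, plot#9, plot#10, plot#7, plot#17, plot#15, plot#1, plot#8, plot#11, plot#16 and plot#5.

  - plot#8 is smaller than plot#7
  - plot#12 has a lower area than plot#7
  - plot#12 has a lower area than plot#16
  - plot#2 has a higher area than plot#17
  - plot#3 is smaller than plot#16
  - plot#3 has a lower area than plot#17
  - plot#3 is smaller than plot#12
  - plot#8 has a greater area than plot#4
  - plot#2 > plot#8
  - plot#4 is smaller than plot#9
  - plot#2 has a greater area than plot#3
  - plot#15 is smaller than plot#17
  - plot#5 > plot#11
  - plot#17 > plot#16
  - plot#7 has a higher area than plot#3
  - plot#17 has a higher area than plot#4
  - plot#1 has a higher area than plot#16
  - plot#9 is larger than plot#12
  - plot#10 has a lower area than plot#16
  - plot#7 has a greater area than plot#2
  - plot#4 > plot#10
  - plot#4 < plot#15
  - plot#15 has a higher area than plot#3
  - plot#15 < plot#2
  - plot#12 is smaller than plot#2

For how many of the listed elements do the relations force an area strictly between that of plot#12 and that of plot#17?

1

Chaining upward from plot#12 reaches: plot#9, plot#16, plot#1, plot#2, plot#7.
Chaining downward from plot#17 reaches: plot#10, plot#3, plot#4, plot#15, plot#16.
Strictly between plot#12 and plot#17 are those in both lists: plot#16 — 1 element.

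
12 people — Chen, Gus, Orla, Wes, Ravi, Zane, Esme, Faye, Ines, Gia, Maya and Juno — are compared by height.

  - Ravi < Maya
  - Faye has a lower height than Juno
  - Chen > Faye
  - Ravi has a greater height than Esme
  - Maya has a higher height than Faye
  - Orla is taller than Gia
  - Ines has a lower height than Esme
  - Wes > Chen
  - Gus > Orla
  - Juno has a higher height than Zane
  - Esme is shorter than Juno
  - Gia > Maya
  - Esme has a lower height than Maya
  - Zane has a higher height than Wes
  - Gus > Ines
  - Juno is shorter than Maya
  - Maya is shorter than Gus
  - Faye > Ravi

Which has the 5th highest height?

Piecing the relations together gives one ordering: Ines < Esme < Ravi < Faye < Chen < Wes < Zane < Juno < Maya < Gia < Orla < Gus.
The 5th largest is Juno.

Juno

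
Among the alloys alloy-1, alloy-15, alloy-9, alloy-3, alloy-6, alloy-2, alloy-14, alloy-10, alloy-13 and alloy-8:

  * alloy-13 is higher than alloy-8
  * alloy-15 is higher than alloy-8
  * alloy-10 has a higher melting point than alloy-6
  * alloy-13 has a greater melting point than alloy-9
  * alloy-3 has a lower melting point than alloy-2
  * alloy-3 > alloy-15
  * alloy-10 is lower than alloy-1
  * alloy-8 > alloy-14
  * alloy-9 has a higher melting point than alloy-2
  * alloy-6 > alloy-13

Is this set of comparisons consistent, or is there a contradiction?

Every relation is compatible with alloy-14 < alloy-8 < alloy-15 < alloy-3 < alloy-2 < alloy-9 < alloy-13 < alloy-6 < alloy-10 < alloy-1; the set is consistent.

consistent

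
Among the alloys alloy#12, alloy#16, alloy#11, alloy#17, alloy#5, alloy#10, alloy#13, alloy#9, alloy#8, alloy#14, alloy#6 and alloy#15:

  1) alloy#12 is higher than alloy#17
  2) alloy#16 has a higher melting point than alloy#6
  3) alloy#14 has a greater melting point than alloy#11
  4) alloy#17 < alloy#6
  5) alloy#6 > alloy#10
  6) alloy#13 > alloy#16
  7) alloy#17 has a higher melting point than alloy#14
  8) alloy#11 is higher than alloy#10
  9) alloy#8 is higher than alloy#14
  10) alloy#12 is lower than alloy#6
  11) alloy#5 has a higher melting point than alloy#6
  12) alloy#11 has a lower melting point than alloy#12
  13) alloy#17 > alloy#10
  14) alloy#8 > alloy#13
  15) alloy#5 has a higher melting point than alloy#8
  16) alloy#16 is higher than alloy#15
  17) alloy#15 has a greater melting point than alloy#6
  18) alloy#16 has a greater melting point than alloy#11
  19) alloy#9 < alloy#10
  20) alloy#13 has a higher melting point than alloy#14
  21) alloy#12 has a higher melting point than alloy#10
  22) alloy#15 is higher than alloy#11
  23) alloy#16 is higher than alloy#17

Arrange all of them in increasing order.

alloy#9 < alloy#10 < alloy#11 < alloy#14 < alloy#17 < alloy#12 < alloy#6 < alloy#15 < alloy#16 < alloy#13 < alloy#8 < alloy#5

The consecutive links are each given: alloy#9 < alloy#10; alloy#10 < alloy#11; alloy#11 < alloy#14; alloy#14 < alloy#17; alloy#17 < alloy#12; alloy#12 < alloy#6; alloy#6 < alloy#15; alloy#15 < alloy#16; alloy#16 < alloy#13; alloy#13 < alloy#8; alloy#8 < alloy#5.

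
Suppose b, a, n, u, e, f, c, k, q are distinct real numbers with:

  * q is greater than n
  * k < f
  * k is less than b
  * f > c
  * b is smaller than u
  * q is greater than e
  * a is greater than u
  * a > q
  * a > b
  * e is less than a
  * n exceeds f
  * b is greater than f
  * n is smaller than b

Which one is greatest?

k is not greatest since k < f; e is not greatest since e < a; c is not greatest since c < f; f is not greatest since f < n; n is not greatest since n < b; b is not greatest since b < a; u is not greatest since u < a; q is not greatest since q < a.
Only a has nothing above it, so a is the greatest.

a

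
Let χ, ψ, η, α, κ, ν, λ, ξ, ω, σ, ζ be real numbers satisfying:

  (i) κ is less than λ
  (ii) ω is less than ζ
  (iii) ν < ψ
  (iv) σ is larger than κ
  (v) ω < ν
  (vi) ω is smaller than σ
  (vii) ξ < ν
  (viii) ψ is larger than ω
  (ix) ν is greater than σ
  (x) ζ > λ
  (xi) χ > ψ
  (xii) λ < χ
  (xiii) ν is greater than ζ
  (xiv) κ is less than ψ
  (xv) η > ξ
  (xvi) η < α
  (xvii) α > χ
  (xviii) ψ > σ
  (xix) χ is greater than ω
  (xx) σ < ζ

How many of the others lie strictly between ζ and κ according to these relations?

2

Chaining upward from κ reaches: λ, σ, ν, ψ, χ, α.
Chaining downward from ζ reaches: λ, ω, σ.
Strictly between κ and ζ are those in both lists: λ, σ — 2 elements.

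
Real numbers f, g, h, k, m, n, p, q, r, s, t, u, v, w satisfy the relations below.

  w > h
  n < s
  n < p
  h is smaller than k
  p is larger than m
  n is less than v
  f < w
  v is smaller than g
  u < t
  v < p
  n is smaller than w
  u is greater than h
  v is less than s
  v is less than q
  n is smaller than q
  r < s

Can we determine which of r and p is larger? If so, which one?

undetermined

Following every chain through r: above r we get s.
p is not reached, and no chain runs the other way from p to r.
So the given relations leave the order of r and p undetermined.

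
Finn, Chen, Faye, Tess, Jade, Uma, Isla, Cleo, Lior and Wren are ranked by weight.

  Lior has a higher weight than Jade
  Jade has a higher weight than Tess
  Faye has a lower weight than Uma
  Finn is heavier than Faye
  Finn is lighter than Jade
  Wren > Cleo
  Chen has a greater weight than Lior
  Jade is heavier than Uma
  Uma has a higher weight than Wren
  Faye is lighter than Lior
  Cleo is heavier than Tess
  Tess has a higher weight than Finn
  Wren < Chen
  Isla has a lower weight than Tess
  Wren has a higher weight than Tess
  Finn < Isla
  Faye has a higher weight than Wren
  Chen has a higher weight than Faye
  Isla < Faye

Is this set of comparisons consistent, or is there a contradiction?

Chaining the given relations yields Finn < Isla < Tess < Cleo < Wren < Faye, so Finn < Faye. But one relation states Faye < Finn. These cannot both hold.

inconsistent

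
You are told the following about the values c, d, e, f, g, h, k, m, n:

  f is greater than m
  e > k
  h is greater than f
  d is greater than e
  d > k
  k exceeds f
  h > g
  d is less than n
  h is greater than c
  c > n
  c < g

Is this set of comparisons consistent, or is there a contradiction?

consistent

Every relation is compatible with m < f < k < e < d < n < c < g < h; the set is consistent.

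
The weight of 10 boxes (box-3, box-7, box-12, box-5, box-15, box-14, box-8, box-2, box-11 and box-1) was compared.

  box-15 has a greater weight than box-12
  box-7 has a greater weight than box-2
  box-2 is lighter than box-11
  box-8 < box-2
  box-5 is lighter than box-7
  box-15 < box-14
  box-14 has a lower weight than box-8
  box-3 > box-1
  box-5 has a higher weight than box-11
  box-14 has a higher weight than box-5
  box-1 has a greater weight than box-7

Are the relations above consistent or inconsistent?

inconsistent

We have box-5 < box-14 stated directly, yet also box-14 < box-8 < box-2 < box-11 < box-5 by chaining the others — so box-14 < box-5. Contradiction.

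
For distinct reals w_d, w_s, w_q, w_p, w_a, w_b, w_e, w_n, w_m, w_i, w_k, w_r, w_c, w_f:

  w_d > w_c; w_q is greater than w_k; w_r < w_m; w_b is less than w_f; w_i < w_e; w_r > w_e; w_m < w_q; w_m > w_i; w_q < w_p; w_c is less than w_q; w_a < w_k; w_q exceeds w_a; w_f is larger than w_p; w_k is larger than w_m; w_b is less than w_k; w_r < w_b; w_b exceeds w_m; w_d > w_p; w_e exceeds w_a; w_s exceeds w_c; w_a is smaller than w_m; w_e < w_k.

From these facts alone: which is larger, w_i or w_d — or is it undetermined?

w_i < w_e and w_e < w_r give w_i < w_r.
With w_r < w_m: w_i < w_e < w_r < w_m.
Then w_m < w_b extends the chain to w_b.
Then w_b < w_k extends the chain to w_k.
Then w_k < w_q extends the chain to w_q.
Then w_q < w_p extends the chain to w_p.
Then w_p < w_d extends the chain to w_d.
So w_d is larger.

w_d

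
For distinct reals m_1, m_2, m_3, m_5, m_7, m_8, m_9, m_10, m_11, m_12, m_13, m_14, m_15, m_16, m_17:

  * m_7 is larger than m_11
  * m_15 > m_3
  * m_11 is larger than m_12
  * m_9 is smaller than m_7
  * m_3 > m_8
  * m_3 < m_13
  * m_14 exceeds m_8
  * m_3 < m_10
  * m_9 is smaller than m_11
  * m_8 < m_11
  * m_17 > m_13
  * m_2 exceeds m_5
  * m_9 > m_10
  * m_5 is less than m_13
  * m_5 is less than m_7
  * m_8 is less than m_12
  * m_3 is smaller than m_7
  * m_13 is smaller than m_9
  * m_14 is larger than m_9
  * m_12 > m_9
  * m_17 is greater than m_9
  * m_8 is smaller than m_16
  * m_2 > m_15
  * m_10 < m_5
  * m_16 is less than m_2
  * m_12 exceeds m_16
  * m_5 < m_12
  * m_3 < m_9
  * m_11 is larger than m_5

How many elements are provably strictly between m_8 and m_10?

Chaining upward from m_8 reaches: m_16, m_3, m_15, m_5, m_13, m_2, m_9, m_14, m_12, m_11, m_17, m_7.
Chaining downward from m_10 reaches: m_3.
Strictly between m_8 and m_10 are those in both lists: m_3 — 1 element.

1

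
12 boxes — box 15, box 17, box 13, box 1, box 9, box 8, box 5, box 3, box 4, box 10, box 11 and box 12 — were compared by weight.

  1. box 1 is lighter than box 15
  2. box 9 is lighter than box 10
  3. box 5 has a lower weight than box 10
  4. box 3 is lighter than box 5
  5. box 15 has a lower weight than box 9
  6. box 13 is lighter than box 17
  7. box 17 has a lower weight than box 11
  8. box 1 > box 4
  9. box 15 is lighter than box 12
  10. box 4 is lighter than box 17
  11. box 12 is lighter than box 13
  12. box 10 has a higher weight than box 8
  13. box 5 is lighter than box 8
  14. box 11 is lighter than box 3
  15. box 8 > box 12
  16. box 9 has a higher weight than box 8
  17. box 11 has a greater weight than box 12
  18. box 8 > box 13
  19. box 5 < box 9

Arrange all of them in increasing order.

The consecutive links are each given: box 4 < box 1; box 1 < box 15; box 15 < box 12; box 12 < box 13; box 13 < box 17; box 17 < box 11; box 11 < box 3; box 3 < box 5; box 5 < box 8; box 8 < box 9; box 9 < box 10.

box 4 < box 1 < box 15 < box 12 < box 13 < box 17 < box 11 < box 3 < box 5 < box 8 < box 9 < box 10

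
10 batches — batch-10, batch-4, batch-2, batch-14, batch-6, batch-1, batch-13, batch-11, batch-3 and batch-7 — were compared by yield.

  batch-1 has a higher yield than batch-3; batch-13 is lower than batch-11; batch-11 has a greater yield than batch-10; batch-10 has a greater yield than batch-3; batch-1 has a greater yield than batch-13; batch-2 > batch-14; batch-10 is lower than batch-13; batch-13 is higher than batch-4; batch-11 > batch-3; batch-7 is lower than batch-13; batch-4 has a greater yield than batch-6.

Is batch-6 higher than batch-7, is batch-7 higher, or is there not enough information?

Following every chain through batch-7: above batch-7 we get batch-13, batch-1, batch-11.
batch-6 is not reached, and no chain runs the other way from batch-6 to batch-7.
So the given relations leave the order of batch-7 and batch-6 undetermined.

undetermined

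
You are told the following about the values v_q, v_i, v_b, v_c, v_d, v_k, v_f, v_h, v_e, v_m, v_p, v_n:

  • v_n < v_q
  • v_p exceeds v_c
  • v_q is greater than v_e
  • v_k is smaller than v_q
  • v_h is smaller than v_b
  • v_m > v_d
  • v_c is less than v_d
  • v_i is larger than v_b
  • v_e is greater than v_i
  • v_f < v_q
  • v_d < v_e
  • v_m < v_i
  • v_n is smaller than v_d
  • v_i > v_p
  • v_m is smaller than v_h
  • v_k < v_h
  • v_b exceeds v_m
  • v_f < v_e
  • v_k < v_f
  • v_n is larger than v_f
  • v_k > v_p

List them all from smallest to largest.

Nothing is placed below v_c, so it is least; from there v_c < v_p; v_p < v_k; v_k < v_f; v_f < v_n; v_n < v_d; v_d < v_m; v_m < v_h; v_h < v_b; v_b < v_i; v_i < v_e; v_e < v_q, each given directly.

v_c < v_p < v_k < v_f < v_n < v_d < v_m < v_h < v_b < v_i < v_e < v_q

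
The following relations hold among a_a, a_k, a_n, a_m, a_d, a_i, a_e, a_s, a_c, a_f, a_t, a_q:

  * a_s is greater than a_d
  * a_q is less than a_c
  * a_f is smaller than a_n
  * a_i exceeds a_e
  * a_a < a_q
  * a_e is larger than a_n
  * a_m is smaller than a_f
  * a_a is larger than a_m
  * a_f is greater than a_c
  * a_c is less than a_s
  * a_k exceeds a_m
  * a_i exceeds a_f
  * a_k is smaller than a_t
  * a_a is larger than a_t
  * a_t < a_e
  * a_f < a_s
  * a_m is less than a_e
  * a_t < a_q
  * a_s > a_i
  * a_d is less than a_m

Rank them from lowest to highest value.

Each adjacent pair is fixed by a given relation: a_d < a_m; a_m < a_k; a_k < a_t; a_t < a_a; a_a < a_q; a_q < a_c; a_c < a_f; a_f < a_n; a_n < a_e; a_e < a_i; a_i < a_s. Chaining them end to end gives the full order.

a_d < a_m < a_k < a_t < a_a < a_q < a_c < a_f < a_n < a_e < a_i < a_s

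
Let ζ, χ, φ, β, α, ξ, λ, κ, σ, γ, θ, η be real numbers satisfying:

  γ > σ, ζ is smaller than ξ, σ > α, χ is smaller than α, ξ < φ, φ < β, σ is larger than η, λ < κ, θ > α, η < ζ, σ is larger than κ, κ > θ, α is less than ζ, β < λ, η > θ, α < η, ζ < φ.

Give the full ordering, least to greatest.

Each adjacent pair is fixed by a given relation: χ < α; α < θ; θ < η; η < ζ; ζ < ξ; ξ < φ; φ < β; β < λ; λ < κ; κ < σ; σ < γ. Chaining them end to end gives the full order.

χ < α < θ < η < ζ < ξ < φ < β < λ < κ < σ < γ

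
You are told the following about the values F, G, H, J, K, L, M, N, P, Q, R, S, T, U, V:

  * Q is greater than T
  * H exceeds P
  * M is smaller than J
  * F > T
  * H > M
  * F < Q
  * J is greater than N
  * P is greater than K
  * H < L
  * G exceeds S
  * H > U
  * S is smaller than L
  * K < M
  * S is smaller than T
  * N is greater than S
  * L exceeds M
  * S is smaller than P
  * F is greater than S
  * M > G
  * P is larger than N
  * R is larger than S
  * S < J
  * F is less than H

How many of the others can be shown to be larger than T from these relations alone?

4

From T the given relations immediately reach F, Q.
From those, H — 3 in total.
From those, L — 4 in total.
Nothing else is reachable above T; 4 in all.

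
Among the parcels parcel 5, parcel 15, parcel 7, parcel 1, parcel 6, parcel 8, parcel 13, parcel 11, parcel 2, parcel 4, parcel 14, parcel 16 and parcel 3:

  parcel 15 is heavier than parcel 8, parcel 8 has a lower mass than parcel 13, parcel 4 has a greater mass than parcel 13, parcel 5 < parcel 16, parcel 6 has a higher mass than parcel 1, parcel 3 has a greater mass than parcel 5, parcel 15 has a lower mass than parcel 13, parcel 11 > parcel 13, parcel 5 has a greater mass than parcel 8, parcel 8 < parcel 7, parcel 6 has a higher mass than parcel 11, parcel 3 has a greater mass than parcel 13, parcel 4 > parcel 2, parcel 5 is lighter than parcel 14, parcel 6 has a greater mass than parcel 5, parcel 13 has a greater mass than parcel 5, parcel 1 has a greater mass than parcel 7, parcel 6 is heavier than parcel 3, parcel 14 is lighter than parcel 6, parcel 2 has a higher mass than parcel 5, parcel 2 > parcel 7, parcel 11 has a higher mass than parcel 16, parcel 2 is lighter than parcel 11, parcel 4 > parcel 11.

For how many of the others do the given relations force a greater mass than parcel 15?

5

Directly above parcel 15: parcel 13.
One step further: parcel 3, parcel 11, parcel 4 (4 so far).
One step further: parcel 6 (5 so far).
Nothing else is reachable above parcel 15; 5 in all.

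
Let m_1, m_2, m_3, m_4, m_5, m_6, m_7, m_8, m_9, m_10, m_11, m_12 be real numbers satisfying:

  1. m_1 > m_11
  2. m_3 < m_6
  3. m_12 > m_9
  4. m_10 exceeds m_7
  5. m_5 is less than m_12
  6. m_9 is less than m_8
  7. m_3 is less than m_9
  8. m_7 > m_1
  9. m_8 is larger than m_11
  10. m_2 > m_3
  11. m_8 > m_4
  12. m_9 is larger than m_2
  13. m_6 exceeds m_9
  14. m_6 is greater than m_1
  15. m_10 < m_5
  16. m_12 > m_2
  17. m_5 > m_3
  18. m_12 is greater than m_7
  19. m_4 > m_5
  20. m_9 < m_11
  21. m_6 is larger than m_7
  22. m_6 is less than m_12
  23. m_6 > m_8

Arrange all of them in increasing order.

Nothing is placed below m_3, so it is least; from there m_3 < m_2; m_2 < m_9; m_9 < m_11; m_11 < m_1; m_1 < m_7; m_7 < m_10; m_10 < m_5; m_5 < m_4; m_4 < m_8; m_8 < m_6; m_6 < m_12, each given directly.

m_3 < m_2 < m_9 < m_11 < m_1 < m_7 < m_10 < m_5 < m_4 < m_8 < m_6 < m_12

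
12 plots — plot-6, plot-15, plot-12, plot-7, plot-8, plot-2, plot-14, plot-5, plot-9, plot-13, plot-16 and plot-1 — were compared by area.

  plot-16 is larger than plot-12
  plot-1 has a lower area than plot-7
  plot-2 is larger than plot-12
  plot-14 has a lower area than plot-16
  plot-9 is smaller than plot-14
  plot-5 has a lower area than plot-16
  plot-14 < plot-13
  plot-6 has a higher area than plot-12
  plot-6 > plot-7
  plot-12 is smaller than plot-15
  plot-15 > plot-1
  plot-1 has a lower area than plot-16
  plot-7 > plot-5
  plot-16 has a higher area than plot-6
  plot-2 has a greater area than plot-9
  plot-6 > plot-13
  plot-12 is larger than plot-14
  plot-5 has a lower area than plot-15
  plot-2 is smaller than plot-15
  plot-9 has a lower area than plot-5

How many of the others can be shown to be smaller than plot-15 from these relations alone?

6

From plot-15 the given relations immediately reach plot-1, plot-5, plot-12, plot-2.
From those, plot-9, plot-14 — 6 in total.
No other element is forced below plot-15 by the given relations, so the count is 6.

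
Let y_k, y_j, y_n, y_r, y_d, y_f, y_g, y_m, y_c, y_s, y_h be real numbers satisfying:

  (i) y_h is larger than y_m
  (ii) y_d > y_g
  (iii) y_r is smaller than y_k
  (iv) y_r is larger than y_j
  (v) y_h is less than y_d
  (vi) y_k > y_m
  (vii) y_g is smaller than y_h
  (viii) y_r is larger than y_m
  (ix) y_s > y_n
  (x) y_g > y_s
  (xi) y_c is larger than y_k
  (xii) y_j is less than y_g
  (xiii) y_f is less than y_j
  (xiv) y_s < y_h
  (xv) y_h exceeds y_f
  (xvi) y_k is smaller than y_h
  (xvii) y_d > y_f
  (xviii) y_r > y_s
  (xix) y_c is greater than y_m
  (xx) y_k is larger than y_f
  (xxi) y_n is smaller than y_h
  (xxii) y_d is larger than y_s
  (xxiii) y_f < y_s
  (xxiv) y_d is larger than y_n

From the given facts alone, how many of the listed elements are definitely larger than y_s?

The elements the relations force above y_s are y_r, y_k, y_g, y_h, y_d, y_c — no chain reaches any other.
That is 6.

6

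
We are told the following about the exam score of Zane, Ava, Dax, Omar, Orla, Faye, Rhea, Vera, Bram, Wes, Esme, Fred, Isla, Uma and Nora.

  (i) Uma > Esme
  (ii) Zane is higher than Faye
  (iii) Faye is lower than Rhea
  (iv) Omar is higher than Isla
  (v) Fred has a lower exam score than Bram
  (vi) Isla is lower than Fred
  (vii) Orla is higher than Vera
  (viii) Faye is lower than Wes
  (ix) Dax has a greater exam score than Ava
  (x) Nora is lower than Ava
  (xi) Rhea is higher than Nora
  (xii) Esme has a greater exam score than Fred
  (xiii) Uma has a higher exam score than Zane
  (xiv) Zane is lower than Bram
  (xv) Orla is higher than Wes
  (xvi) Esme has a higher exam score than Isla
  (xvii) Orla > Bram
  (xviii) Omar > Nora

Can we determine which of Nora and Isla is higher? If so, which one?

undetermined

Following every chain through Isla: above Isla we get Fred, Bram, Esme, Uma, Orla, Omar.
Nora is not reached, and no chain runs the other way from Nora to Isla.
So the given relations leave the order of Isla and Nora undetermined.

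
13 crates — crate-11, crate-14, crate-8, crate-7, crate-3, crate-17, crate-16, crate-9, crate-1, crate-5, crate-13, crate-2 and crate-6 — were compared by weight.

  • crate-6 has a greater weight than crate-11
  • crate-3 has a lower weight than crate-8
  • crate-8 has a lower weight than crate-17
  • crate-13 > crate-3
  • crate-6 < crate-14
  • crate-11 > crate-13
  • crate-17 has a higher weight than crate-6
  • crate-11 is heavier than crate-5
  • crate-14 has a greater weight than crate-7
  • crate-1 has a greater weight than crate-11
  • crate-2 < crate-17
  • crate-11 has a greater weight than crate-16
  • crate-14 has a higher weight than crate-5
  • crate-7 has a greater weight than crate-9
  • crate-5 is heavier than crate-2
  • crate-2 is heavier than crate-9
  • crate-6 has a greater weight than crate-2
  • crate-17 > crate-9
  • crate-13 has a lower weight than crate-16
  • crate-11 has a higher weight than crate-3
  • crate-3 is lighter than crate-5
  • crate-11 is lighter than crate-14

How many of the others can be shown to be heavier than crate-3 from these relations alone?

9

From crate-3 the given relations immediately reach crate-5, crate-13, crate-11, crate-8.
From those, crate-16, crate-6, crate-1, crate-14, crate-17 — 9 in total.
Nothing else is reachable above crate-3; 9 in all.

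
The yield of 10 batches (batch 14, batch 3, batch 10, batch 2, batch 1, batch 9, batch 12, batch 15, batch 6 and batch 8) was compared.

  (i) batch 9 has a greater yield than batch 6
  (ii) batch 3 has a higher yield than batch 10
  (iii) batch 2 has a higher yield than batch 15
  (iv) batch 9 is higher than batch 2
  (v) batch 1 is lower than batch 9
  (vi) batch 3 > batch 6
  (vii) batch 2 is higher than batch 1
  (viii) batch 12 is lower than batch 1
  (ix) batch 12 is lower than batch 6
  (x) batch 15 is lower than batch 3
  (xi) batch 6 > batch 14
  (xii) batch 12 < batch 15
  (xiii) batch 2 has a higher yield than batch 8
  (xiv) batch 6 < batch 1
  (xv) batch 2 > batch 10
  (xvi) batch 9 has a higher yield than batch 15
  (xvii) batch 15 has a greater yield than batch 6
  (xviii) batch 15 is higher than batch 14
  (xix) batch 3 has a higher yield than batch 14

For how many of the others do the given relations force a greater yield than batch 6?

5

From batch 6 the given relations immediately reach batch 15, batch 1, batch 3, batch 9.
From those, batch 2 — 5 in total.
No other element is forced above batch 6 by the given relations, so the count is 5.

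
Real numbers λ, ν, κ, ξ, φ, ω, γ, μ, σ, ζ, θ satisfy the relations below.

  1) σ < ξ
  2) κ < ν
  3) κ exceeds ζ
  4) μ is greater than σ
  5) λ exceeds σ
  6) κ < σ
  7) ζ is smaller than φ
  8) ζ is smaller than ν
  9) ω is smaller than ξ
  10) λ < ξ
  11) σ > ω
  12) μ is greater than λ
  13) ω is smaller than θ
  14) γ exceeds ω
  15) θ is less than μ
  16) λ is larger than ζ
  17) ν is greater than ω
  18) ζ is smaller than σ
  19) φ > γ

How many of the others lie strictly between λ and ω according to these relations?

The relations place ω below λ. An element lies strictly between them when it is forced above ω and also forced below λ.
Above ω: {ν, σ, ξ, θ, μ, γ, φ}. Below λ: {ζ, κ, σ}.
Intersection: {σ} — 1.

1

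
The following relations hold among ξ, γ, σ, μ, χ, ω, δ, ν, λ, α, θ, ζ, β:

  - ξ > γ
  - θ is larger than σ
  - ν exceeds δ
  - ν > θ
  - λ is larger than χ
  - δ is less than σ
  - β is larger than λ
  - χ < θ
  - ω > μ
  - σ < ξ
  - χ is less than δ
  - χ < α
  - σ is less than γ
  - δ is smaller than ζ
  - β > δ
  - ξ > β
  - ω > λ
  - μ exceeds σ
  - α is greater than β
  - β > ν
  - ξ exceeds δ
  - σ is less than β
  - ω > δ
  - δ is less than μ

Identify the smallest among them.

χ

Chaining upward from χ: directly above it, δ, λ, θ, α; then σ, μ, ζ, ν, β, ω, ξ; then γ.
That covers every other element, and nothing is given below χ, so χ is the smallest.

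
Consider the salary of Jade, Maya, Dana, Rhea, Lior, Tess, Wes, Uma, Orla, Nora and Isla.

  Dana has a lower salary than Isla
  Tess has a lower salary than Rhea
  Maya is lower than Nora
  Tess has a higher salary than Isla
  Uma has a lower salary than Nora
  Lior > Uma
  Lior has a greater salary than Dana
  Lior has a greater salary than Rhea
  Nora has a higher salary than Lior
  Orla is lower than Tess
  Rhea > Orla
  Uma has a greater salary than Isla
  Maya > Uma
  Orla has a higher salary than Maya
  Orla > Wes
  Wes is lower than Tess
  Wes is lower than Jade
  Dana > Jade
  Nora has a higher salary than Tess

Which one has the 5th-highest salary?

Piecing the relations together gives one ordering: Wes < Jade < Dana < Isla < Uma < Maya < Orla < Tess < Rhea < Lior < Nora.
The 5th largest is Orla.

Orla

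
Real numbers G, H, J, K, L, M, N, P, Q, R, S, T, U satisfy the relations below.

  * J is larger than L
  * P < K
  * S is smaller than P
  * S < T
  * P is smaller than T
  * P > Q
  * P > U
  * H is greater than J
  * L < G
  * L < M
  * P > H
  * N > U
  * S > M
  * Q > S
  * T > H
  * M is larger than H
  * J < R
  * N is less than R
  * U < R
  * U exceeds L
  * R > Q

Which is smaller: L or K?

L

Following the relations from L: L < M < S < Q < P < K.
So L < K; L is the smaller of the two.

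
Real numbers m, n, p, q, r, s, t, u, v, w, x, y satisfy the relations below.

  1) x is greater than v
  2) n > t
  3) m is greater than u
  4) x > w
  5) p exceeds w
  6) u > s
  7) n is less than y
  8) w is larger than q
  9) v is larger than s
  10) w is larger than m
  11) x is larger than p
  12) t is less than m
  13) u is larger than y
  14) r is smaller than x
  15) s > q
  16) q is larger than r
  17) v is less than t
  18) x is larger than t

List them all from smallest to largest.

Each adjacent pair is fixed by a given relation: r < q; q < s; s < v; v < t; t < n; n < y; y < u; u < m; m < w; w < p; p < x. Chaining them end to end gives the full order.

r < q < s < v < t < n < y < u < m < w < p < x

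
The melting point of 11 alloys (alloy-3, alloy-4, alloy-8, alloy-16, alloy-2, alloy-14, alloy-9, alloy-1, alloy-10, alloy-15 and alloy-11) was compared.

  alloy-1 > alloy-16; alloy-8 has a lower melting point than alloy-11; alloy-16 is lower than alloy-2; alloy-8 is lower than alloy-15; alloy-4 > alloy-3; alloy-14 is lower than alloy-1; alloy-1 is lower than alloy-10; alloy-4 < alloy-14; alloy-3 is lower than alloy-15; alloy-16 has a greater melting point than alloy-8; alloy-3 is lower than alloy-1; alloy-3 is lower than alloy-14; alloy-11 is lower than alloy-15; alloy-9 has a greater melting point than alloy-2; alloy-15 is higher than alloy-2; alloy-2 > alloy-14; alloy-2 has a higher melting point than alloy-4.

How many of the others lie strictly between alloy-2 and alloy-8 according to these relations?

1

Chaining upward from alloy-8 reaches: alloy-16, alloy-11, alloy-1, alloy-9, alloy-15, alloy-10.
Chaining downward from alloy-2 reaches: alloy-3, alloy-16, alloy-4, alloy-14.
Strictly between alloy-8 and alloy-2 are those in both lists: alloy-16 — 1 element.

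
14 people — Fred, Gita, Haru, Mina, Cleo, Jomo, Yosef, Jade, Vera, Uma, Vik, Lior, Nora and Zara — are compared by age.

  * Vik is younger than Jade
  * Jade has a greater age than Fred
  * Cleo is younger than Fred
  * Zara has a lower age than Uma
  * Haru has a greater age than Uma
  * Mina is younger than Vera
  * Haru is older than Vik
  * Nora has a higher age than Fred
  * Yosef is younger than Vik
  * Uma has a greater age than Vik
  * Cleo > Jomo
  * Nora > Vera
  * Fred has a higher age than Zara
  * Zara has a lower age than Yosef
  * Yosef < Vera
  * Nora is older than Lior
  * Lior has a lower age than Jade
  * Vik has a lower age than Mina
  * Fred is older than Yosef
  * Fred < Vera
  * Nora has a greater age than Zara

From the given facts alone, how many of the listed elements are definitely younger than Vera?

7

Directly below Vera: Yosef, Mina, Fred.
One step further: Zara, Vik, Cleo (6 so far).
One step further: Jomo (7 so far).
Nothing else is reachable below Vera; 7 in all.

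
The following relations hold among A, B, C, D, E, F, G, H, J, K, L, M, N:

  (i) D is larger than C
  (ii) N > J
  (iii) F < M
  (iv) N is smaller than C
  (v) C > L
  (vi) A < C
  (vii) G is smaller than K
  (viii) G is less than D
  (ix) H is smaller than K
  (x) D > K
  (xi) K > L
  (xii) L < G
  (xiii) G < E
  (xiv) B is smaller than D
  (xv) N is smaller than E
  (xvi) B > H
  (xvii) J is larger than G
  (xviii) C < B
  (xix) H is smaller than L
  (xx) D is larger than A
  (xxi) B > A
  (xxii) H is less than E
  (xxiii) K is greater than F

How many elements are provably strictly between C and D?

The relations place C below D. An element lies strictly between them when it is forced above C and also forced below D.
Above C: {B}. Below D: {H, F, A, L, G, J, N, B, K}.
Intersection: {B} — 1.

1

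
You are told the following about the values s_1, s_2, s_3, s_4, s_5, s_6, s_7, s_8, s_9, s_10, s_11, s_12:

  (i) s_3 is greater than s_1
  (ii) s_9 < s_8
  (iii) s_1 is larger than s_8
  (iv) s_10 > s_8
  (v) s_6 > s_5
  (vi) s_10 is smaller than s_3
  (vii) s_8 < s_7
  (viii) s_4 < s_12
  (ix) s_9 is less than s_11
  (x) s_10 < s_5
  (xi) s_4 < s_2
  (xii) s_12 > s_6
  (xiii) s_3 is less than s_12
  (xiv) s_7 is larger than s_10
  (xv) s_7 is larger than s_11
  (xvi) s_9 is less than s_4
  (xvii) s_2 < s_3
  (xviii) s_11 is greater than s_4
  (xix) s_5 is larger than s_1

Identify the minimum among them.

Chaining upward from s_9: directly above it, s_8, s_4, s_11; then s_1, s_10, s_2, s_7, s_12; then s_3, s_5; then s_6.
That covers every other element, and nothing is given below s_9, so s_9 is the minimum.

s_9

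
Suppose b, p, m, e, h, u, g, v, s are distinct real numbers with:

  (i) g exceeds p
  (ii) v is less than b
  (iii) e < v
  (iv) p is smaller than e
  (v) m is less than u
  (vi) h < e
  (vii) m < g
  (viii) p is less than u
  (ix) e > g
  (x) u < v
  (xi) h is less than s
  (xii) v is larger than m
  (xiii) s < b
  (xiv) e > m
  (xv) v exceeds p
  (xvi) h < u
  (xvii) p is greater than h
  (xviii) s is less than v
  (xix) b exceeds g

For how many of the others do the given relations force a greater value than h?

7

The elements the relations force above h are p, u, s, g, e, v, b — no chain reaches any other.
That is 7.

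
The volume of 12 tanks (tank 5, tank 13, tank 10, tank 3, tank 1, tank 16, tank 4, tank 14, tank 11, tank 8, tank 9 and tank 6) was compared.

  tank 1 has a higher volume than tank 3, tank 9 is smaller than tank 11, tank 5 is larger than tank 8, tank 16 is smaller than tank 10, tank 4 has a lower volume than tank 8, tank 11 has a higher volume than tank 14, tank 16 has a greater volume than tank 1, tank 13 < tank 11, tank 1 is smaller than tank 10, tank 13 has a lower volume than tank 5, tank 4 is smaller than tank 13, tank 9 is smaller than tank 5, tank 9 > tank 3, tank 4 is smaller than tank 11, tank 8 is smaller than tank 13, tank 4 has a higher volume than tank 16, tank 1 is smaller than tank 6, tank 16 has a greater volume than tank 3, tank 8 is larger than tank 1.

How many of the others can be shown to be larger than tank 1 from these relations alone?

Directly above tank 1: tank 6, tank 16, tank 8, tank 10.
One step further: tank 4, tank 13, tank 5 (7 so far).
One step further: tank 11 (8 so far).
No other element is forced above tank 1 by the given relations, so the count is 8.

8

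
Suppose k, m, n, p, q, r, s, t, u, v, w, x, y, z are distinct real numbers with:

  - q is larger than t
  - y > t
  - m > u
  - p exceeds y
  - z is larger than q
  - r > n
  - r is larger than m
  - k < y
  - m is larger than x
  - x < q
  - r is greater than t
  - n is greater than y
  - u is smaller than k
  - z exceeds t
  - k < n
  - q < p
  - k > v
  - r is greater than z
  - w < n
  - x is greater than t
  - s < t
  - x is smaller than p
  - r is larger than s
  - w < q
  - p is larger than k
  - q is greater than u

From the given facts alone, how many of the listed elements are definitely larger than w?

Directly above w: q, n.
One step further: z, r, p (5 so far).
No other element is forced above w by the given relations, so the count is 5.

5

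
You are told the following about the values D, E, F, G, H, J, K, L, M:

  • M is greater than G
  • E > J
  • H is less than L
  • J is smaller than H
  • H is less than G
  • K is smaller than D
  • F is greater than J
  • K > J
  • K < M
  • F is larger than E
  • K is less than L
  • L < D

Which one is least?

Chaining upward from J: directly above it, K, E, H, F; then L, G, D, M.
That covers every other element, and nothing is given below J, so J is the least.

J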